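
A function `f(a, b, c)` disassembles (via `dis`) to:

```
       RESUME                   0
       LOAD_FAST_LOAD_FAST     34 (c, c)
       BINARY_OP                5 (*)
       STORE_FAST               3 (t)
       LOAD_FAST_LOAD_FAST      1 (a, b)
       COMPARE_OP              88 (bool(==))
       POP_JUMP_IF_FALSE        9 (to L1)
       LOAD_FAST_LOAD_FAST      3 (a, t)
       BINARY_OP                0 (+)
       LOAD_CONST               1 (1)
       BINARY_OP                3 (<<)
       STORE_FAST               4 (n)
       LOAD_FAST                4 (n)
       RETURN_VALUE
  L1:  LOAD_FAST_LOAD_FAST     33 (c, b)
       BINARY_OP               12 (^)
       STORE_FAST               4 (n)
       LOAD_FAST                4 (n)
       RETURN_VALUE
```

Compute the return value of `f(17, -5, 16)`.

-21

LOAD_FAST_LOAD_FAST c,c → push 16,16. Stack: [16, 16]
BINARY_OP * → 16 * 16 = 256. Stack: [256]
STORE_FAST t → t=256. Stack: []
LOAD_FAST_LOAD_FAST a,b → push 17,-5. Stack: [17, -5]
COMPARE_OP bool(==) → 17 vs -5 = False. Stack: [False]
POP_JUMP_IF_FALSE → pop False; jump. Stack: []
LOAD_FAST_LOAD_FAST c,b → push 16,-5. Stack: [16, -5]
BINARY_OP ^ → 16 ^ -5 = -21. Stack: [-21]
STORE_FAST n → n=-21. Stack: []
LOAD_FAST n → push -21. Stack: [-21]
RETURN_VALUE → return -21.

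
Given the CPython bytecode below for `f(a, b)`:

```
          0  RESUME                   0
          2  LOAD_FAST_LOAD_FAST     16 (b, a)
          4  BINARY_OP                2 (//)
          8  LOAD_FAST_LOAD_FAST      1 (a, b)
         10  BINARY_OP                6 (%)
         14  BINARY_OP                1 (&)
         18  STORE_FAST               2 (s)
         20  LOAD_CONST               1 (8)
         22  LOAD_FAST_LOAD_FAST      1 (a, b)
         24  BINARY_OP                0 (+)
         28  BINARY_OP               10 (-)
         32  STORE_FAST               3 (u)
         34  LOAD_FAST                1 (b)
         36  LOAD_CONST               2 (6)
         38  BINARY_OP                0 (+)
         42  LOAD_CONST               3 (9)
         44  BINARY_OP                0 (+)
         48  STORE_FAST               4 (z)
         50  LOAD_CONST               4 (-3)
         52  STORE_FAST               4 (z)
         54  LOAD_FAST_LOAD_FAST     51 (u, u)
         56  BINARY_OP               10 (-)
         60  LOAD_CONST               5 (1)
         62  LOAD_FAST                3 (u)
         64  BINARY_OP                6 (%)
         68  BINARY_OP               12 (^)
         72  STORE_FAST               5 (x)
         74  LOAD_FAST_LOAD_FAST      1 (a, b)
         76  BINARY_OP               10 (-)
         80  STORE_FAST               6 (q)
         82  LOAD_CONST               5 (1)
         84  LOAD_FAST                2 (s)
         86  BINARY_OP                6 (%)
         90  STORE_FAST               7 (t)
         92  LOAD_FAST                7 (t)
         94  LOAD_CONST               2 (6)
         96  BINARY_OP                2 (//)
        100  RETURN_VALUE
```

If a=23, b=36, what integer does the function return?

0

LOAD_FAST_LOAD_FAST b,a → push 36,23. Stack: [36, 23]
BINARY_OP // → 36 // 23 = 1. Stack: [1]
LOAD_FAST_LOAD_FAST a,b → push 23,36. Stack: [1, 23, 36]
BINARY_OP % → 23 % 36 = 23. Stack: [1, 23]
BINARY_OP & → 1 & 23 = 1. Stack: [1]
STORE_FAST s → s=1. Stack: []
LOAD_CONST → push 8. Stack: [8]
LOAD_FAST_LOAD_FAST a,b → push 23,36. Stack: [8, 23, 36]
BINARY_OP + → 23 + 36 = 59. Stack: [8, 59]
BINARY_OP - → 8 - 59 = -51. Stack: [-51]
STORE_FAST u → u=-51. Stack: []
LOAD_FAST b → push 36. Stack: [36]
LOAD_CONST → push 6. Stack: [36, 6]
BINARY_OP + → 36 + 6 = 42. Stack: [42]
LOAD_CONST → push 9. Stack: [42, 9]
BINARY_OP + → 42 + 9 = 51. Stack: [51]
STORE_FAST z → z=51. Stack: []
LOAD_CONST → push -3. Stack: [-3]
STORE_FAST z → z=-3. Stack: []
LOAD_FAST_LOAD_FAST u,u → push -51,-51. Stack: [-51, -51]
BINARY_OP - → -51 - -51 = 0. Stack: [0]
LOAD_CONST → push 1. Stack: [0, 1]
LOAD_FAST u → push -51. Stack: [0, 1, -51]
BINARY_OP % → 1 % -51 = -50. Stack: [0, -50]
BINARY_OP ^ → 0 ^ -50 = -50. Stack: [-50]
STORE_FAST x → x=-50. Stack: []
LOAD_FAST_LOAD_FAST a,b → push 23,36. Stack: [23, 36]
BINARY_OP - → 23 - 36 = -13. Stack: [-13]
STORE_FAST q → q=-13. Stack: []
LOAD_CONST → push 1. Stack: [1]
LOAD_FAST s → push 1. Stack: [1, 1]
BINARY_OP % → 1 % 1 = 0. Stack: [0]
STORE_FAST t → t=0. Stack: []
LOAD_FAST t → push 0. Stack: [0]
LOAD_CONST → push 6. Stack: [0, 6]
BINARY_OP // → 0 // 6 = 0. Stack: [0]
RETURN_VALUE → return 0.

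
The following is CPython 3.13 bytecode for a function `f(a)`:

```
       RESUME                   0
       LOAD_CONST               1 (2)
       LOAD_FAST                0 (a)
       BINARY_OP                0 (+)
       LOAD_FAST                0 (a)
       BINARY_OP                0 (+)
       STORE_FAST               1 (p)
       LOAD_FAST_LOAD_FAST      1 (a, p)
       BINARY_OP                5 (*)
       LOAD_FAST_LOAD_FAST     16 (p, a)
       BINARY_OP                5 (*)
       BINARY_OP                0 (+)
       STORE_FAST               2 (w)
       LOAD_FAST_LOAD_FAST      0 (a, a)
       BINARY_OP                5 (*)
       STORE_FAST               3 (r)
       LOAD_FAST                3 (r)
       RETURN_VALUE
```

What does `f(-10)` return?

LOAD_CONST → push 2. Stack: [2]
LOAD_FAST a → push -10. Stack: [2, -10]
BINARY_OP + → 2 + -10 = -8. Stack: [-8]
LOAD_FAST a → push -10. Stack: [-8, -10]
BINARY_OP + → -8 + -10 = -18. Stack: [-18]
STORE_FAST p → p=-18. Stack: []
LOAD_FAST_LOAD_FAST a,p → push -10,-18. Stack: [-10, -18]
BINARY_OP * → -10 * -18 = 180. Stack: [180]
LOAD_FAST_LOAD_FAST p,a → push -18,-10. Stack: [180, -18, -10]
BINARY_OP * → -18 * -10 = 180. Stack: [180, 180]
BINARY_OP + → 180 + 180 = 360. Stack: [360]
STORE_FAST w → w=360. Stack: []
LOAD_FAST_LOAD_FAST a,a → push -10,-10. Stack: [-10, -10]
BINARY_OP * → -10 * -10 = 100. Stack: [100]
STORE_FAST r → r=100. Stack: []
LOAD_FAST r → push 100. Stack: [100]
RETURN_VALUE → return 100.

100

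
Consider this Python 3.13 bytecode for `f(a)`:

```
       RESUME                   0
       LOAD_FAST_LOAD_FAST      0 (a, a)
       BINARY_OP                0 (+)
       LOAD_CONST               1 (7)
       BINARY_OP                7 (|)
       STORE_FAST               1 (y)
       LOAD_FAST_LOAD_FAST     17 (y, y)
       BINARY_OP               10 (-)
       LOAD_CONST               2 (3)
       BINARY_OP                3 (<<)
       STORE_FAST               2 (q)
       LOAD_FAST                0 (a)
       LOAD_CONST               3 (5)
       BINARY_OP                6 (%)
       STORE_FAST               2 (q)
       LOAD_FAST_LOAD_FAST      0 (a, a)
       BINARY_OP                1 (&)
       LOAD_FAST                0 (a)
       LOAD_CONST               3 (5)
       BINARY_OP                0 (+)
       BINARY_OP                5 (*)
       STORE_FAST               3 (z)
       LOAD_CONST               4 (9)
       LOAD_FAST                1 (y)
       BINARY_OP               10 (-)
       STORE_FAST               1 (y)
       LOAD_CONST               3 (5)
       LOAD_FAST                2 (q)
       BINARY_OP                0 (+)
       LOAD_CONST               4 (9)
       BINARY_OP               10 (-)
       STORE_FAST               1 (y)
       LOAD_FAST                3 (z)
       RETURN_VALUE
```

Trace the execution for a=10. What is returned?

LOAD_FAST_LOAD_FAST a,a → push 10,10. Stack: [10, 10]
BINARY_OP + → 10 + 10 = 20. Stack: [20]
LOAD_CONST → push 7. Stack: [20, 7]
BINARY_OP | → 20 | 7 = 23. Stack: [23]
STORE_FAST y → y=23. Stack: []
LOAD_FAST_LOAD_FAST y,y → push 23,23. Stack: [23, 23]
BINARY_OP - → 23 - 23 = 0. Stack: [0]
LOAD_CONST → push 3. Stack: [0, 3]
BINARY_OP << → 0 << 3 = 0. Stack: [0]
STORE_FAST q → q=0. Stack: []
LOAD_FAST a → push 10. Stack: [10]
LOAD_CONST → push 5. Stack: [10, 5]
BINARY_OP % → 10 % 5 = 0. Stack: [0]
STORE_FAST q → q=0. Stack: []
LOAD_FAST_LOAD_FAST a,a → push 10,10. Stack: [10, 10]
BINARY_OP & → 10 & 10 = 10. Stack: [10]
LOAD_FAST a → push 10. Stack: [10, 10]
LOAD_CONST → push 5. Stack: [10, 10, 5]
BINARY_OP + → 10 + 5 = 15. Stack: [10, 15]
BINARY_OP * → 10 * 15 = 150. Stack: [150]
STORE_FAST z → z=150. Stack: []
LOAD_CONST → push 9. Stack: [9]
LOAD_FAST y → push 23. Stack: [9, 23]
BINARY_OP - → 9 - 23 = -14. Stack: [-14]
STORE_FAST y → y=-14. Stack: []
LOAD_CONST → push 5. Stack: [5]
LOAD_FAST q → push 0. Stack: [5, 0]
BINARY_OP + → 5 + 0 = 5. Stack: [5]
LOAD_CONST → push 9. Stack: [5, 9]
BINARY_OP - → 5 - 9 = -4. Stack: [-4]
STORE_FAST y → y=-4. Stack: []
LOAD_FAST z → push 150. Stack: [150]
RETURN_VALUE → return 150.

150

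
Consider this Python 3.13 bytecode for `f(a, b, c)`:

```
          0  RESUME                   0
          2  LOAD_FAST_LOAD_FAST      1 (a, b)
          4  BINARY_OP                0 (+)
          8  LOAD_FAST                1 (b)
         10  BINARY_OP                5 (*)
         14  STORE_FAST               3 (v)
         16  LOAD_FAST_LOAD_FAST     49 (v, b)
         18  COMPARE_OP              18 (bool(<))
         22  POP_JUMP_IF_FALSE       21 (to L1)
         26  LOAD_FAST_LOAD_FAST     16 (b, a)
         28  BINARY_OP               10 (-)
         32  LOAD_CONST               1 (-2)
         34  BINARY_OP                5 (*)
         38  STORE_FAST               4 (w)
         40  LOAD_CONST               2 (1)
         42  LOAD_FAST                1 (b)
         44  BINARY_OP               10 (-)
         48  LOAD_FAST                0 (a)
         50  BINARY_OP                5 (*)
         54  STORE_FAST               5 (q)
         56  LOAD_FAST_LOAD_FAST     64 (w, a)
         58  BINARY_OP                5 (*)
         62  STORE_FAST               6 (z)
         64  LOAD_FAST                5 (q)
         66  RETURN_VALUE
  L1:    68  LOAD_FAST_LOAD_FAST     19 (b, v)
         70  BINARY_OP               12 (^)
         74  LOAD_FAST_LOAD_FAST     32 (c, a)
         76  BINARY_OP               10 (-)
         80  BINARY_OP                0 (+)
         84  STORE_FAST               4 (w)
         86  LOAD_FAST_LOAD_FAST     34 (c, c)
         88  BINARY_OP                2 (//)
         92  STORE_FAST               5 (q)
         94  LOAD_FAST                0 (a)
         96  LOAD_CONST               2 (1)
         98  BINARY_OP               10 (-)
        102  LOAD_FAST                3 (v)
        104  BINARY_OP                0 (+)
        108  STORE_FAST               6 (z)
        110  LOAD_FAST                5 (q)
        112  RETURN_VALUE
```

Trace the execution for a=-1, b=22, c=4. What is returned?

LOAD_FAST_LOAD_FAST a,b → push -1,22. Stack: [-1, 22]
BINARY_OP + → -1 + 22 = 21. Stack: [21]
LOAD_FAST b → push 22. Stack: [21, 22]
BINARY_OP * → 21 * 22 = 462. Stack: [462]
STORE_FAST v → v=462. Stack: []
LOAD_FAST_LOAD_FAST v,b → push 462,22. Stack: [462, 22]
COMPARE_OP bool(<) → 462 vs 22 = False. Stack: [False]
POP_JUMP_IF_FALSE → pop False; jump. Stack: []
LOAD_FAST_LOAD_FAST b,v → push 22,462. Stack: [22, 462]
BINARY_OP ^ → 22 ^ 462 = 472. Stack: [472]
LOAD_FAST_LOAD_FAST c,a → push 4,-1. Stack: [472, 4, -1]
BINARY_OP - → 4 - -1 = 5. Stack: [472, 5]
BINARY_OP + → 472 + 5 = 477. Stack: [477]
STORE_FAST w → w=477. Stack: []
LOAD_FAST_LOAD_FAST c,c → push 4,4. Stack: [4, 4]
BINARY_OP // → 4 // 4 = 1. Stack: [1]
STORE_FAST q → q=1. Stack: []
LOAD_FAST a → push -1. Stack: [-1]
LOAD_CONST → push 1. Stack: [-1, 1]
BINARY_OP - → -1 - 1 = -2. Stack: [-2]
LOAD_FAST v → push 462. Stack: [-2, 462]
BINARY_OP + → -2 + 462 = 460. Stack: [460]
STORE_FAST z → z=460. Stack: []
LOAD_FAST q → push 1. Stack: [1]
RETURN_VALUE → return 1.

1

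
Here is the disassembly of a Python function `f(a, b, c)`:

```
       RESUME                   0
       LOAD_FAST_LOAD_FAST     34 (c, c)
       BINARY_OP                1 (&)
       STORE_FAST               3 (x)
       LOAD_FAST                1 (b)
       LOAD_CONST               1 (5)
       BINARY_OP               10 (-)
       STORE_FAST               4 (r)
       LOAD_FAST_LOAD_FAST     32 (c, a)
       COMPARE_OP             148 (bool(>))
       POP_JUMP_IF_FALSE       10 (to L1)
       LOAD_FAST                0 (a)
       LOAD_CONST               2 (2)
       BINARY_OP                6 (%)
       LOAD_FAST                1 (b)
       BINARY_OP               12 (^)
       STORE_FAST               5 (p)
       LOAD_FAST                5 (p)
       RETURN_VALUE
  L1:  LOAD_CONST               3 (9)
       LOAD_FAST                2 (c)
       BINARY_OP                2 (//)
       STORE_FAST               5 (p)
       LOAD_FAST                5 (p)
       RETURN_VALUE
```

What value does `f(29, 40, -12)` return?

LOAD_FAST_LOAD_FAST c,c → push -12,-12. Stack: [-12, -12]
BINARY_OP & → -12 & -12 = -12. Stack: [-12]
STORE_FAST x → x=-12. Stack: []
LOAD_FAST b → push 40. Stack: [40]
LOAD_CONST → push 5. Stack: [40, 5]
BINARY_OP - → 40 - 5 = 35. Stack: [35]
STORE_FAST r → r=35. Stack: []
LOAD_FAST_LOAD_FAST c,a → push -12,29. Stack: [-12, 29]
COMPARE_OP bool(>) → -12 vs 29 = False. Stack: [False]
POP_JUMP_IF_FALSE → pop False; jump. Stack: []
LOAD_CONST → push 9. Stack: [9]
LOAD_FAST c → push -12. Stack: [9, -12]
BINARY_OP // → 9 // -12 = -1. Stack: [-1]
STORE_FAST p → p=-1. Stack: []
LOAD_FAST p → push -1. Stack: [-1]
RETURN_VALUE → return -1.

-1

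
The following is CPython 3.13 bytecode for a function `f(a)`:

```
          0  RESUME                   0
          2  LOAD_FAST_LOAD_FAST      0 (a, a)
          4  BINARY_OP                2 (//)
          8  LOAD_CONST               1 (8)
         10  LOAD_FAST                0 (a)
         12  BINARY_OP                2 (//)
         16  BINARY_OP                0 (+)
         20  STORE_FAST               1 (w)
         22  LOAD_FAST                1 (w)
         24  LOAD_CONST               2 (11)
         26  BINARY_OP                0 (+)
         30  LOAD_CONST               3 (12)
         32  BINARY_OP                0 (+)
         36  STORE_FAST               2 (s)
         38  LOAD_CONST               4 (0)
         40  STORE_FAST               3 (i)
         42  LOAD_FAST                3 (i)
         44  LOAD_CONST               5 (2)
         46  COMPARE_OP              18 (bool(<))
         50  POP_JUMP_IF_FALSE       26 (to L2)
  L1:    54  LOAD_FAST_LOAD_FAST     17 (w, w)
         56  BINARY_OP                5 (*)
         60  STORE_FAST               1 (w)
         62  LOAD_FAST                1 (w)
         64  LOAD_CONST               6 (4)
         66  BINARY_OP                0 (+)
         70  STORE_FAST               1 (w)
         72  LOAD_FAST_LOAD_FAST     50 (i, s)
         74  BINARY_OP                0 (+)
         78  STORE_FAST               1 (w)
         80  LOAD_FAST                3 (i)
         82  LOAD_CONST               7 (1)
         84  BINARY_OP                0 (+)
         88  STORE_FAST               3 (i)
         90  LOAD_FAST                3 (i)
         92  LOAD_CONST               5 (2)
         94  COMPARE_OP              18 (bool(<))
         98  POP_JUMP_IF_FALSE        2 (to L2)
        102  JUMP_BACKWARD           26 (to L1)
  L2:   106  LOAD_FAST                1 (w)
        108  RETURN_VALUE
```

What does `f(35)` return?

25

LOAD_FAST_LOAD_FAST a,a → push 35,35. Stack: [35, 35]
BINARY_OP // → 35 // 35 = 1. Stack: [1]
LOAD_CONST → push 8. Stack: [1, 8]
LOAD_FAST a → push 35. Stack: [1, 8, 35]
BINARY_OP // → 8 // 35 = 0. Stack: [1, 0]
BINARY_OP + → 1 + 0 = 1. Stack: [1]
STORE_FAST w → w=1. Stack: []
LOAD_FAST w → push 1. Stack: [1]
LOAD_CONST → push 11. Stack: [1, 11]
BINARY_OP + → 1 + 11 = 12. Stack: [12]
LOAD_CONST → push 12. Stack: [12, 12]
BINARY_OP + → 12 + 12 = 24. Stack: [24]
STORE_FAST s → s=24. Stack: []
LOAD_CONST → push 0. Stack: [0]
STORE_FAST i → i=0. Stack: []
LOAD_FAST i → push 0. Stack: [0]
LOAD_CONST → push 2. Stack: [0, 2]
COMPARE_OP bool(<) → 0 vs 2 = True. Stack: [True]
POP_JUMP_IF_FALSE → pop True; no jump. Stack: []
LOAD_FAST_LOAD_FAST w,w → push 1,1. Stack: [1, 1]
BINARY_OP * → 1 * 1 = 1. Stack: [1]
STORE_FAST w → w=1. Stack: []
LOAD_FAST w → push 1. Stack: [1]
LOAD_CONST → push 4. Stack: [1, 4]
BINARY_OP + → 1 + 4 = 5. Stack: [5]
STORE_FAST w → w=5. Stack: []
LOAD_FAST_LOAD_FAST i,s → push 0,24. Stack: [0, 24]
BINARY_OP + → 0 + 24 = 24. Stack: [24]
STORE_FAST w → w=24. Stack: []
LOAD_FAST i → push 0. Stack: [0]
LOAD_CONST → push 1. Stack: [0, 1]
BINARY_OP + → 0 + 1 = 1. Stack: [1]
STORE_FAST i → i=1. Stack: []
LOAD_FAST i → push 1. Stack: [1]
LOAD_CONST → push 2. Stack: [1, 2]
COMPARE_OP bool(<) → 1 vs 2 = True. Stack: [True]
POP_JUMP_IF_FALSE → pop True; no jump. Stack: []
LOAD_FAST_LOAD_FAST w,w → push 24,24. Stack: [24, 24]
BINARY_OP * → 24 * 24 = 576. Stack: [576]
STORE_FAST w → w=576. Stack: []
LOAD_FAST w → push 576. Stack: [576]
LOAD_CONST → push 4. Stack: [576, 4]
BINARY_OP + → 576 + 4 = 580. Stack: [580]
STORE_FAST w → w=580. Stack: []
LOAD_FAST_LOAD_FAST i,s → push 1,24. Stack: [1, 24]
BINARY_OP + → 1 + 24 = 25. Stack: [25]
STORE_FAST w → w=25. Stack: []
LOAD_FAST i → push 1. Stack: [1]
LOAD_CONST → push 1. Stack: [1, 1]
BINARY_OP + → 1 + 1 = 2. Stack: [2]
STORE_FAST i → i=2. Stack: []
LOAD_FAST i → push 2. Stack: [2]
LOAD_CONST → push 2. Stack: [2, 2]
COMPARE_OP bool(<) → 2 vs 2 = False. Stack: [False]
POP_JUMP_IF_FALSE → pop False; jump. Stack: []
LOAD_FAST w → push 25. Stack: [25]
RETURN_VALUE → return 25.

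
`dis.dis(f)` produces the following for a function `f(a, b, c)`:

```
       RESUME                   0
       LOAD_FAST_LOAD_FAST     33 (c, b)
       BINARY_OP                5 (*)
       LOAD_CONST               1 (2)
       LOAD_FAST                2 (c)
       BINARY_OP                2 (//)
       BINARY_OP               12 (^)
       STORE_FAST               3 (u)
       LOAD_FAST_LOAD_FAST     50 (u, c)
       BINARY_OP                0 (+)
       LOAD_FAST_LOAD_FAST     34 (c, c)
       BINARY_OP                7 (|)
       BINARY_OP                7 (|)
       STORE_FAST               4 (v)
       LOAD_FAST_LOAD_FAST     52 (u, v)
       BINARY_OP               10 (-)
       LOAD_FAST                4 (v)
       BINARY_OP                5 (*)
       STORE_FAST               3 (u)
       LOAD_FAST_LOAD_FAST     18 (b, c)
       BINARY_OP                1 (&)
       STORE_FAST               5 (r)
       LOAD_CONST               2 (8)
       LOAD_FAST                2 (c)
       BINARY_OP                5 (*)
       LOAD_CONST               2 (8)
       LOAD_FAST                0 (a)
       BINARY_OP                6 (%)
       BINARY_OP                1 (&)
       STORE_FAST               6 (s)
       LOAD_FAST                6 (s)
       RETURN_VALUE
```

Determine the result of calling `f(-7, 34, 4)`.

32

LOAD_FAST_LOAD_FAST c,b → push 4,34. Stack: [4, 34]
BINARY_OP * → 4 * 34 = 136. Stack: [136]
LOAD_CONST → push 2. Stack: [136, 2]
LOAD_FAST c → push 4. Stack: [136, 2, 4]
BINARY_OP // → 2 // 4 = 0. Stack: [136, 0]
BINARY_OP ^ → 136 ^ 0 = 136. Stack: [136]
STORE_FAST u → u=136. Stack: []
LOAD_FAST_LOAD_FAST u,c → push 136,4. Stack: [136, 4]
BINARY_OP + → 136 + 4 = 140. Stack: [140]
LOAD_FAST_LOAD_FAST c,c → push 4,4. Stack: [140, 4, 4]
BINARY_OP | → 4 | 4 = 4. Stack: [140, 4]
BINARY_OP | → 140 | 4 = 140. Stack: [140]
STORE_FAST v → v=140. Stack: []
LOAD_FAST_LOAD_FAST u,v → push 136,140. Stack: [136, 140]
BINARY_OP - → 136 - 140 = -4. Stack: [-4]
LOAD_FAST v → push 140. Stack: [-4, 140]
BINARY_OP * → -4 * 140 = -560. Stack: [-560]
STORE_FAST u → u=-560. Stack: []
LOAD_FAST_LOAD_FAST b,c → push 34,4. Stack: [34, 4]
BINARY_OP & → 34 & 4 = 0. Stack: [0]
STORE_FAST r → r=0. Stack: []
LOAD_CONST → push 8. Stack: [8]
LOAD_FAST c → push 4. Stack: [8, 4]
BINARY_OP * → 8 * 4 = 32. Stack: [32]
LOAD_CONST → push 8. Stack: [32, 8]
LOAD_FAST a → push -7. Stack: [32, 8, -7]
BINARY_OP % → 8 % -7 = -6. Stack: [32, -6]
BINARY_OP & → 32 & -6 = 32. Stack: [32]
STORE_FAST s → s=32. Stack: []
LOAD_FAST s → push 32. Stack: [32]
RETURN_VALUE → return 32.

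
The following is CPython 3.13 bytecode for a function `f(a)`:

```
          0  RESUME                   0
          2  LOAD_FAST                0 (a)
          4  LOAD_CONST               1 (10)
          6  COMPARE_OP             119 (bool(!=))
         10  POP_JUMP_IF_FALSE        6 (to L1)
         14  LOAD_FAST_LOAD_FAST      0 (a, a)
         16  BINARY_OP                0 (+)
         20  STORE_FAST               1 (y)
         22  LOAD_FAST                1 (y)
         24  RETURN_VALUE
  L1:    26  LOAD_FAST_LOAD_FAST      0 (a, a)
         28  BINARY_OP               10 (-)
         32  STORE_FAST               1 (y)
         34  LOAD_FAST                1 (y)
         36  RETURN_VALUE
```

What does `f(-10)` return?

LOAD_FAST a → push -10. Stack: [-10]
LOAD_CONST → push 10. Stack: [-10, 10]
COMPARE_OP bool(!=) → -10 vs 10 = True. Stack: [True]
POP_JUMP_IF_FALSE → pop True; no jump. Stack: []
LOAD_FAST_LOAD_FAST a,a → push -10,-10. Stack: [-10, -10]
BINARY_OP + → -10 + -10 = -20. Stack: [-20]
STORE_FAST y → y=-20. Stack: []
LOAD_FAST y → push -20. Stack: [-20]
RETURN_VALUE → return -20.

-20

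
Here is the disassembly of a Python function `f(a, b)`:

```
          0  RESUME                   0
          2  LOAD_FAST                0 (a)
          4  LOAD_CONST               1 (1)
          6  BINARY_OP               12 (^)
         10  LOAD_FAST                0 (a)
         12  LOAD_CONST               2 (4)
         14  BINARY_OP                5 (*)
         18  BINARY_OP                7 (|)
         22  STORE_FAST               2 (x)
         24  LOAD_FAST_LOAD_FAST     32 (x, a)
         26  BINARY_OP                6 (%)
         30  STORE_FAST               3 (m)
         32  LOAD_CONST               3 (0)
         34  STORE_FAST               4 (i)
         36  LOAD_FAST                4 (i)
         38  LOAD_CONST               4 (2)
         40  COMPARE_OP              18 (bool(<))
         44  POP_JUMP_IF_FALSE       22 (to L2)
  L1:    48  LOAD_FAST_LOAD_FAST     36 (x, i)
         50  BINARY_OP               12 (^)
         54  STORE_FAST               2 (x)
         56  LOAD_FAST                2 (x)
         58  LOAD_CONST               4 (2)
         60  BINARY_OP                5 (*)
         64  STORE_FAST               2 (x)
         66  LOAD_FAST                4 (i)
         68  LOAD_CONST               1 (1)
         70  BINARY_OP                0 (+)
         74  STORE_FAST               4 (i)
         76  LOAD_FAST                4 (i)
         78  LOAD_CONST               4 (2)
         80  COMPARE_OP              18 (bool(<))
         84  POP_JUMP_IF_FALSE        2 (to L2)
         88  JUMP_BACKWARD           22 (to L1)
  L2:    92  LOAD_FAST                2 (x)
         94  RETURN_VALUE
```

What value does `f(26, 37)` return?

494

LOAD_FAST a → push 26. Stack: [26]
LOAD_CONST → push 1. Stack: [26, 1]
BINARY_OP ^ → 26 ^ 1 = 27. Stack: [27]
LOAD_FAST a → push 26. Stack: [27, 26]
LOAD_CONST → push 4. Stack: [27, 26, 4]
BINARY_OP * → 26 * 4 = 104. Stack: [27, 104]
BINARY_OP | → 27 | 104 = 123. Stack: [123]
STORE_FAST x → x=123. Stack: []
LOAD_FAST_LOAD_FAST x,a → push 123,26. Stack: [123, 26]
BINARY_OP % → 123 % 26 = 19. Stack: [19]
STORE_FAST m → m=19. Stack: []
LOAD_CONST → push 0. Stack: [0]
STORE_FAST i → i=0. Stack: []
LOAD_FAST i → push 0. Stack: [0]
LOAD_CONST → push 2. Stack: [0, 2]
COMPARE_OP bool(<) → 0 vs 2 = True. Stack: [True]
POP_JUMP_IF_FALSE → pop True; no jump. Stack: []
LOAD_FAST_LOAD_FAST x,i → push 123,0. Stack: [123, 0]
BINARY_OP ^ → 123 ^ 0 = 123. Stack: [123]
STORE_FAST x → x=123. Stack: []
LOAD_FAST x → push 123. Stack: [123]
LOAD_CONST → push 2. Stack: [123, 2]
BINARY_OP * → 123 * 2 = 246. Stack: [246]
STORE_FAST x → x=246. Stack: []
LOAD_FAST i → push 0. Stack: [0]
LOAD_CONST → push 1. Stack: [0, 1]
BINARY_OP + → 0 + 1 = 1. Stack: [1]
STORE_FAST i → i=1. Stack: []
LOAD_FAST i → push 1. Stack: [1]
LOAD_CONST → push 2. Stack: [1, 2]
COMPARE_OP bool(<) → 1 vs 2 = True. Stack: [True]
POP_JUMP_IF_FALSE → pop True; no jump. Stack: []
LOAD_FAST_LOAD_FAST x,i → push 246,1. Stack: [246, 1]
BINARY_OP ^ → 246 ^ 1 = 247. Stack: [247]
STORE_FAST x → x=247. Stack: []
LOAD_FAST x → push 247. Stack: [247]
LOAD_CONST → push 2. Stack: [247, 2]
BINARY_OP * → 247 * 2 = 494. Stack: [494]
STORE_FAST x → x=494. Stack: []
LOAD_FAST i → push 1. Stack: [1]
LOAD_CONST → push 1. Stack: [1, 1]
BINARY_OP + → 1 + 1 = 2. Stack: [2]
STORE_FAST i → i=2. Stack: []
LOAD_FAST i → push 2. Stack: [2]
LOAD_CONST → push 2. Stack: [2, 2]
COMPARE_OP bool(<) → 2 vs 2 = False. Stack: [False]
POP_JUMP_IF_FALSE → pop False; jump. Stack: []
LOAD_FAST x → push 494. Stack: [494]
RETURN_VALUE → return 494.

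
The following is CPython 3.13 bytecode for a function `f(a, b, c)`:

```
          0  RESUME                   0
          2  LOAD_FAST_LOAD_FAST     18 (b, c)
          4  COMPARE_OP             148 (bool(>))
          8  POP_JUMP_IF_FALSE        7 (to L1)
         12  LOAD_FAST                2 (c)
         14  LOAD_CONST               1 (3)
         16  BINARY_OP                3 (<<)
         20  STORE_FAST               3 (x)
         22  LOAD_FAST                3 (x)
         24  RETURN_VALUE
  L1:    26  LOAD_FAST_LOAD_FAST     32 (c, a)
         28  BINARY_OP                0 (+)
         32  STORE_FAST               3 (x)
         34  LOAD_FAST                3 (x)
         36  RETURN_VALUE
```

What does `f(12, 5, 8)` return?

LOAD_FAST_LOAD_FAST b,c → push 5,8. Stack: [5, 8]
COMPARE_OP bool(>) → 5 vs 8 = False. Stack: [False]
POP_JUMP_IF_FALSE → pop False; jump. Stack: []
LOAD_FAST_LOAD_FAST c,a → push 8,12. Stack: [8, 12]
BINARY_OP + → 8 + 12 = 20. Stack: [20]
STORE_FAST x → x=20. Stack: []
LOAD_FAST x → push 20. Stack: [20]
RETURN_VALUE → return 20.

20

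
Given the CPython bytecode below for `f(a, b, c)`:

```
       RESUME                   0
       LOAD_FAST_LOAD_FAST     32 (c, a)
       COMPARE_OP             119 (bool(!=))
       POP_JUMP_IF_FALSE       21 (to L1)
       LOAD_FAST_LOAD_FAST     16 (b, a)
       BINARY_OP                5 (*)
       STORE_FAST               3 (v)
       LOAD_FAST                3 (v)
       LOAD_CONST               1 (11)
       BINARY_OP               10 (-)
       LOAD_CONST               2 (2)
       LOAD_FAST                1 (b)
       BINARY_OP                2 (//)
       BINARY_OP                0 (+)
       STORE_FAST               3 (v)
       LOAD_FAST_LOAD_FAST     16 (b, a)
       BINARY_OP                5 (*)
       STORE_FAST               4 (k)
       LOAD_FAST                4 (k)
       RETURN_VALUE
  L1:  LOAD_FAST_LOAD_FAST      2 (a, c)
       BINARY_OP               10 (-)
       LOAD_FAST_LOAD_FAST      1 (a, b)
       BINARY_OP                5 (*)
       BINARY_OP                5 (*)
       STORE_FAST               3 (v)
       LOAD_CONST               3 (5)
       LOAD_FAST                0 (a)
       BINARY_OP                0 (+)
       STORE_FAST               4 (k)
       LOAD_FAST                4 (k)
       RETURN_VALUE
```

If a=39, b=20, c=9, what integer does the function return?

LOAD_FAST_LOAD_FAST c,a → push 9,39. Stack: [9, 39]
COMPARE_OP bool(!=) → 9 vs 39 = True. Stack: [True]
POP_JUMP_IF_FALSE → pop True; no jump. Stack: []
LOAD_FAST_LOAD_FAST b,a → push 20,39. Stack: [20, 39]
BINARY_OP * → 20 * 39 = 780. Stack: [780]
STORE_FAST v → v=780. Stack: []
LOAD_FAST v → push 780. Stack: [780]
LOAD_CONST → push 11. Stack: [780, 11]
BINARY_OP - → 780 - 11 = 769. Stack: [769]
LOAD_CONST → push 2. Stack: [769, 2]
LOAD_FAST b → push 20. Stack: [769, 2, 20]
BINARY_OP // → 2 // 20 = 0. Stack: [769, 0]
BINARY_OP + → 769 + 0 = 769. Stack: [769]
STORE_FAST v → v=769. Stack: []
LOAD_FAST_LOAD_FAST b,a → push 20,39. Stack: [20, 39]
BINARY_OP * → 20 * 39 = 780. Stack: [780]
STORE_FAST k → k=780. Stack: []
LOAD_FAST k → push 780. Stack: [780]
RETURN_VALUE → return 780.

780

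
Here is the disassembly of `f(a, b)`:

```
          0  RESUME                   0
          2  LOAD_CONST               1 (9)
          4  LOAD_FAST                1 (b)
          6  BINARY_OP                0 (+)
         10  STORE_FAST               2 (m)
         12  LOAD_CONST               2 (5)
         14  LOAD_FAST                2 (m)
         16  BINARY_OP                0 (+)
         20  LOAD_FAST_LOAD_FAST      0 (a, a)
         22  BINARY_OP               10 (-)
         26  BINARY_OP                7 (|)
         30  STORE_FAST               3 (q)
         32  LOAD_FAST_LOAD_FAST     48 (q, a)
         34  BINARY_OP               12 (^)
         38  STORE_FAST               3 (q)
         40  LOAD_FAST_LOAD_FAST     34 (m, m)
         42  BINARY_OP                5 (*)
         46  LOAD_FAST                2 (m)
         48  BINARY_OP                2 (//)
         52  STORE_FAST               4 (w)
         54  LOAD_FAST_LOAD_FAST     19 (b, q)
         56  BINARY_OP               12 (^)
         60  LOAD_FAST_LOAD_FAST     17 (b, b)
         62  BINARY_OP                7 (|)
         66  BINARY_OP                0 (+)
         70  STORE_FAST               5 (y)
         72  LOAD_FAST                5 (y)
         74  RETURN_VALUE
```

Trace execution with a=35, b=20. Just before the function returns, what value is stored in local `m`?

29

LOAD_CONST → push 9. Stack: [9]
LOAD_FAST b → push 20. Stack: [9, 20]
BINARY_OP + → 9 + 20 = 29. Stack: [29]
STORE_FAST m → m=29. Stack: []
LOAD_CONST → push 5. Stack: [5]
LOAD_FAST m → push 29. Stack: [5, 29]
BINARY_OP + → 5 + 29 = 34. Stack: [34]
LOAD_FAST_LOAD_FAST a,a → push 35,35. Stack: [34, 35, 35]
BINARY_OP - → 35 - 35 = 0. Stack: [34, 0]
BINARY_OP | → 34 | 0 = 34. Stack: [34]
STORE_FAST q → q=34. Stack: []
LOAD_FAST_LOAD_FAST q,a → push 34,35. Stack: [34, 35]
BINARY_OP ^ → 34 ^ 35 = 1. Stack: [1]
STORE_FAST q → q=1. Stack: []
LOAD_FAST_LOAD_FAST m,m → push 29,29. Stack: [29, 29]
BINARY_OP * → 29 * 29 = 841. Stack: [841]
LOAD_FAST m → push 29. Stack: [841, 29]
BINARY_OP // → 841 // 29 = 29. Stack: [29]
STORE_FAST w → w=29. Stack: []
LOAD_FAST_LOAD_FAST b,q → push 20,1. Stack: [20, 1]
BINARY_OP ^ → 20 ^ 1 = 21. Stack: [21]
LOAD_FAST_LOAD_FAST b,b → push 20,20. Stack: [21, 20, 20]
BINARY_OP | → 20 | 20 = 20. Stack: [21, 20]
BINARY_OP + → 21 + 20 = 41. Stack: [41]
STORE_FAST y → y=41. Stack: []
LOAD_FAST y → push 41. Stack: [41]
RETURN_VALUE → return 41.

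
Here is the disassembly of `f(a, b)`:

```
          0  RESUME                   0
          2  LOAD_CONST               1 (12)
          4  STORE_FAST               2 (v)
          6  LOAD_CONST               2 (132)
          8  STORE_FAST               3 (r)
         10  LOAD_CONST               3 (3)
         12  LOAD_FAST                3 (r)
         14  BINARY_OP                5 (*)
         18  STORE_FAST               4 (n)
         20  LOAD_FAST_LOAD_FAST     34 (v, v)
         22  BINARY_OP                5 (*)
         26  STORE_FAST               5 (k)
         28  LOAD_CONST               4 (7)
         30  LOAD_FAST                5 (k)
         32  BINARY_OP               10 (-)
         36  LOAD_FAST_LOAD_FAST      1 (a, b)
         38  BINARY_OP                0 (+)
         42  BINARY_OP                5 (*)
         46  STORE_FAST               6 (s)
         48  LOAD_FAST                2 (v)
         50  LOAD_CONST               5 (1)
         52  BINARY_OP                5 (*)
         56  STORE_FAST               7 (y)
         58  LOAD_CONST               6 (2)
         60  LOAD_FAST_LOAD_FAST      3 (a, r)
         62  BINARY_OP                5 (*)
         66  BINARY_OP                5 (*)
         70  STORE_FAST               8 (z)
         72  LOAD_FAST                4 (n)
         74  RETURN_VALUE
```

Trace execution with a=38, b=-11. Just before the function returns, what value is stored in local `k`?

LOAD_CONST → push 12. Stack: [12]
STORE_FAST v → v=12. Stack: []
LOAD_CONST → push 132. Stack: [132]
STORE_FAST r → r=132. Stack: []
LOAD_CONST → push 3. Stack: [3]
LOAD_FAST r → push 132. Stack: [3, 132]
BINARY_OP * → 3 * 132 = 396. Stack: [396]
STORE_FAST n → n=396. Stack: []
LOAD_FAST_LOAD_FAST v,v → push 12,12. Stack: [12, 12]
BINARY_OP * → 12 * 12 = 144. Stack: [144]
STORE_FAST k → k=144. Stack: []
LOAD_CONST → push 7. Stack: [7]
LOAD_FAST k → push 144. Stack: [7, 144]
BINARY_OP - → 7 - 144 = -137. Stack: [-137]
LOAD_FAST_LOAD_FAST a,b → push 38,-11. Stack: [-137, 38, -11]
BINARY_OP + → 38 + -11 = 27. Stack: [-137, 27]
BINARY_OP * → -137 * 27 = -3699. Stack: [-3699]
STORE_FAST s → s=-3699. Stack: []
LOAD_FAST v → push 12. Stack: [12]
LOAD_CONST → push 1. Stack: [12, 1]
BINARY_OP * → 12 * 1 = 12. Stack: [12]
STORE_FAST y → y=12. Stack: []
LOAD_CONST → push 2. Stack: [2]
LOAD_FAST_LOAD_FAST a,r → push 38,132. Stack: [2, 38, 132]
BINARY_OP * → 38 * 132 = 5016. Stack: [2, 5016]
BINARY_OP * → 2 * 5016 = 10032. Stack: [10032]
STORE_FAST z → z=10032. Stack: []
LOAD_FAST n → push 396. Stack: [396]
RETURN_VALUE → return 396.

144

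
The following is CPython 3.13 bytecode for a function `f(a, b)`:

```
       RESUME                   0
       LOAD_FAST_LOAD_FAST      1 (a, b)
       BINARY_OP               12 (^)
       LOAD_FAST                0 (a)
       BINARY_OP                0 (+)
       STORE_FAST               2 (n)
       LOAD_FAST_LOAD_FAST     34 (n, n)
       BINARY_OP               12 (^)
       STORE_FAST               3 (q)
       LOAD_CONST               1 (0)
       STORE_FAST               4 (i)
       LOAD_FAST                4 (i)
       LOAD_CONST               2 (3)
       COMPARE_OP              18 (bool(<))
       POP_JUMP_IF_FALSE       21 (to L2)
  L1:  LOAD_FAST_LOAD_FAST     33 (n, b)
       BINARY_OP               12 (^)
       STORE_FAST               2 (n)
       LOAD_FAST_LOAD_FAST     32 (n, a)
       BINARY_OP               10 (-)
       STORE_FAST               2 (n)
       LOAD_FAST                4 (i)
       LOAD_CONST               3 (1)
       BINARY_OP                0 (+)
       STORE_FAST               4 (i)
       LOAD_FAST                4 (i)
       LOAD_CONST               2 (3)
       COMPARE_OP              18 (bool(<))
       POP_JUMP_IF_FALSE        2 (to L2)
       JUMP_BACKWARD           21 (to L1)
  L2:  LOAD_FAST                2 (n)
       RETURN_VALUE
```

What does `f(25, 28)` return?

-89

LOAD_FAST_LOAD_FAST a,b → push 25,28. Stack: [25, 28]
BINARY_OP ^ → 25 ^ 28 = 5. Stack: [5]
LOAD_FAST a → push 25. Stack: [5, 25]
BINARY_OP + → 5 + 25 = 30. Stack: [30]
STORE_FAST n → n=30. Stack: []
LOAD_FAST_LOAD_FAST n,n → push 30,30. Stack: [30, 30]
BINARY_OP ^ → 30 ^ 30 = 0. Stack: [0]
STORE_FAST q → q=0. Stack: []
LOAD_CONST → push 0. Stack: [0]
STORE_FAST i → i=0. Stack: []
LOAD_FAST i → push 0. Stack: [0]
LOAD_CONST → push 3. Stack: [0, 3]
COMPARE_OP bool(<) → 0 vs 3 = True. Stack: [True]
POP_JUMP_IF_FALSE → pop True; no jump. Stack: []
LOAD_FAST_LOAD_FAST n,b → push 30,28. Stack: [30, 28]
BINARY_OP ^ → 30 ^ 28 = 2. Stack: [2]
STORE_FAST n → n=2. Stack: []
LOAD_FAST_LOAD_FAST n,a → push 2,25. Stack: [2, 25]
BINARY_OP - → 2 - 25 = -23. Stack: [-23]
STORE_FAST n → n=-23. Stack: []
LOAD_FAST i → push 0. Stack: [0]
LOAD_CONST → push 1. Stack: [0, 1]
BINARY_OP + → 0 + 1 = 1. Stack: [1]
STORE_FAST i → i=1. Stack: []
LOAD_FAST i → push 1. Stack: [1]
LOAD_CONST → push 3. Stack: [1, 3]
COMPARE_OP bool(<) → 1 vs 3 = True. Stack: [True]
POP_JUMP_IF_FALSE → pop True; no jump. Stack: []
LOAD_FAST_LOAD_FAST n,b → push -23,28. Stack: [-23, 28]
BINARY_OP ^ → -23 ^ 28 = -11. Stack: [-11]
STORE_FAST n → n=-11. Stack: []
LOAD_FAST_LOAD_FAST n,a → push -11,25. Stack: [-11, 25]
BINARY_OP - → -11 - 25 = -36. Stack: [-36]
STORE_FAST n → n=-36. Stack: []
LOAD_FAST i → push 1. Stack: [1]
LOAD_CONST → push 1. Stack: [1, 1]
BINARY_OP + → 1 + 1 = 2. Stack: [2]
STORE_FAST i → i=2. Stack: []
LOAD_FAST i → push 2. Stack: [2]
LOAD_CONST → push 3. Stack: [2, 3]
COMPARE_OP bool(<) → 2 vs 3 = True. Stack: [True]
POP_JUMP_IF_FALSE → pop True; no jump. Stack: []
LOAD_FAST_LOAD_FAST n,b → push -36,28. Stack: [-36, 28]
BINARY_OP ^ → -36 ^ 28 = -64. Stack: [-64]
STORE_FAST n → n=-64. Stack: []
LOAD_FAST_LOAD_FAST n,a → push -64,25. Stack: [-64, 25]
BINARY_OP - → -64 - 25 = -89. Stack: [-89]
STORE_FAST n → n=-89. Stack: []
LOAD_FAST i → push 2. Stack: [2]
LOAD_CONST → push 1. Stack: [2, 1]
BINARY_OP + → 2 + 1 = 3. Stack: [3]
STORE_FAST i → i=3. Stack: []
LOAD_FAST i → push 3. Stack: [3]
LOAD_CONST → push 3. Stack: [3, 3]
COMPARE_OP bool(<) → 3 vs 3 = False. Stack: [False]
POP_JUMP_IF_FALSE → pop False; jump. Stack: []
LOAD_FAST n → push -89. Stack: [-89]
RETURN_VALUE → return -89.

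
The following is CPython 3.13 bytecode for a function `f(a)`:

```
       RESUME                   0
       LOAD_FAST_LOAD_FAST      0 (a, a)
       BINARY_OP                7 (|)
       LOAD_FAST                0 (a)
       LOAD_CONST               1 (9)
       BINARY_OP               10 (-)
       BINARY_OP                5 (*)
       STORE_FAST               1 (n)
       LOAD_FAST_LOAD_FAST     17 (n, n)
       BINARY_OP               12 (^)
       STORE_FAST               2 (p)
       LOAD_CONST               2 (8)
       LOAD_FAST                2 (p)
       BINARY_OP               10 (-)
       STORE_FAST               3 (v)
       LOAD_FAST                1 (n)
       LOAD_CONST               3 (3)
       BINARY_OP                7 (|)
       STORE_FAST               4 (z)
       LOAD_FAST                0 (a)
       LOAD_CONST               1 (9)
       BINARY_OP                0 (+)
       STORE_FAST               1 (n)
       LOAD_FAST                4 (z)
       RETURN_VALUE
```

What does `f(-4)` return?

LOAD_FAST_LOAD_FAST a,a → push -4,-4. Stack: [-4, -4]
BINARY_OP | → -4 | -4 = -4. Stack: [-4]
LOAD_FAST a → push -4. Stack: [-4, -4]
LOAD_CONST → push 9. Stack: [-4, -4, 9]
BINARY_OP - → -4 - 9 = -13. Stack: [-4, -13]
BINARY_OP * → -4 * -13 = 52. Stack: [52]
STORE_FAST n → n=52. Stack: []
LOAD_FAST_LOAD_FAST n,n → push 52,52. Stack: [52, 52]
BINARY_OP ^ → 52 ^ 52 = 0. Stack: [0]
STORE_FAST p → p=0. Stack: []
LOAD_CONST → push 8. Stack: [8]
LOAD_FAST p → push 0. Stack: [8, 0]
BINARY_OP - → 8 - 0 = 8. Stack: [8]
STORE_FAST v → v=8. Stack: []
LOAD_FAST n → push 52. Stack: [52]
LOAD_CONST → push 3. Stack: [52, 3]
BINARY_OP | → 52 | 3 = 55. Stack: [55]
STORE_FAST z → z=55. Stack: []
LOAD_FAST a → push -4. Stack: [-4]
LOAD_CONST → push 9. Stack: [-4, 9]
BINARY_OP + → -4 + 9 = 5. Stack: [5]
STORE_FAST n → n=5. Stack: []
LOAD_FAST z → push 55. Stack: [55]
RETURN_VALUE → return 55.

55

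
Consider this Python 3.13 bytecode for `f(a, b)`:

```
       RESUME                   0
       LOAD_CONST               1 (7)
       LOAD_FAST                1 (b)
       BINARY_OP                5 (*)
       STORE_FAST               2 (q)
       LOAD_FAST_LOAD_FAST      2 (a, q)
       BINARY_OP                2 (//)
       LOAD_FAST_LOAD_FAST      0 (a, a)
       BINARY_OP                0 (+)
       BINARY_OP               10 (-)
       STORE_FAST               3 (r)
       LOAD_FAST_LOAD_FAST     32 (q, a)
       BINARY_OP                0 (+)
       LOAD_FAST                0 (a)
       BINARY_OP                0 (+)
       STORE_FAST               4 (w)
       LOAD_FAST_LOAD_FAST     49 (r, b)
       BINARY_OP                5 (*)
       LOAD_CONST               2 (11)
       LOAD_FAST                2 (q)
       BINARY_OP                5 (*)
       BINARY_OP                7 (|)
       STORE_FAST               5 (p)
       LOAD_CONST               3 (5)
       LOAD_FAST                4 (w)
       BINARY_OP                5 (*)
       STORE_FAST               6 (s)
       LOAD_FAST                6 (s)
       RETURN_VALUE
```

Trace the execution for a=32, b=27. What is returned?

1265

LOAD_CONST → push 7. Stack: [7]
LOAD_FAST b → push 27. Stack: [7, 27]
BINARY_OP * → 7 * 27 = 189. Stack: [189]
STORE_FAST q → q=189. Stack: []
LOAD_FAST_LOAD_FAST a,q → push 32,189. Stack: [32, 189]
BINARY_OP // → 32 // 189 = 0. Stack: [0]
LOAD_FAST_LOAD_FAST a,a → push 32,32. Stack: [0, 32, 32]
BINARY_OP + → 32 + 32 = 64. Stack: [0, 64]
BINARY_OP - → 0 - 64 = -64. Stack: [-64]
STORE_FAST r → r=-64. Stack: []
LOAD_FAST_LOAD_FAST q,a → push 189,32. Stack: [189, 32]
BINARY_OP + → 189 + 32 = 221. Stack: [221]
LOAD_FAST a → push 32. Stack: [221, 32]
BINARY_OP + → 221 + 32 = 253. Stack: [253]
STORE_FAST w → w=253. Stack: []
LOAD_FAST_LOAD_FAST r,b → push -64,27. Stack: [-64, 27]
BINARY_OP * → -64 * 27 = -1728. Stack: [-1728]
LOAD_CONST → push 11. Stack: [-1728, 11]
LOAD_FAST q → push 189. Stack: [-1728, 11, 189]
BINARY_OP * → 11 * 189 = 2079. Stack: [-1728, 2079]
BINARY_OP | → -1728 | 2079 = -1697. Stack: [-1697]
STORE_FAST p → p=-1697. Stack: []
LOAD_CONST → push 5. Stack: [5]
LOAD_FAST w → push 253. Stack: [5, 253]
BINARY_OP * → 5 * 253 = 1265. Stack: [1265]
STORE_FAST s → s=1265. Stack: []
LOAD_FAST s → push 1265. Stack: [1265]
RETURN_VALUE → return 1265.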